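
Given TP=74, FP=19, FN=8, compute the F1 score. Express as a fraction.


Precision = 74/93 = 74/93. Recall = 74/82 = 37/41. F1 = 2*P*R/(P+R) = 148/175.

148/175


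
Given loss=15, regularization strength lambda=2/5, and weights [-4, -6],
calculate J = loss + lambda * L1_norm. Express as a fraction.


L1 norm = sum(|w|) = 10. J = 15 + 2/5 * 10 = 19.

19


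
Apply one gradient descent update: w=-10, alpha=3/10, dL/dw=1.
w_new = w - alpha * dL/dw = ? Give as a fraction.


w_new = -10 - 3/10 * 1 = -10 - 3/10 = -103/10.

-103/10


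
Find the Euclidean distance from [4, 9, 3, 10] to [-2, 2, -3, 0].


d = sqrt(sum of squared differences). (4--2)^2=36, (9-2)^2=49, (3--3)^2=36, (10-0)^2=100. Sum = 221.

sqrt(221)


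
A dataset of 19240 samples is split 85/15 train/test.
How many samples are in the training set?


Test set = 19240 * 15% = 2886. Training set = 19240 - 2886 = 16354.

16354


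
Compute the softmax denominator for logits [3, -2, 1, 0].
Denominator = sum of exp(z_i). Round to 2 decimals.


Denom = e^3=20.0855 + e^-2=0.1353 + e^1=2.7183 + e^0=1.0000. Sum = 23.9391, which rounds to 23.94.

23.94


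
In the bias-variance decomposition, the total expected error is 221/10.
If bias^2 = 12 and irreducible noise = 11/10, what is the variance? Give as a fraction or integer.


Total error = bias^2 + variance + irreducible noise. So variance = 221/10 - 12 - 11/10 = 9.

9


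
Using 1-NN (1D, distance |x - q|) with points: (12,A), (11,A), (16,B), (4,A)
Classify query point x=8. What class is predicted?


Distances: |12-8|=4, |11-8|=3, |16-8|=8, |4-8|=4. 1 nearest: (11,A). Counts: {'A': 1}. Majority class: A.

A


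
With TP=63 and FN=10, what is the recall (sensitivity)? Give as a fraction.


Recall = TP / (TP + FN) = 63 / 73 = 63/73.

63/73


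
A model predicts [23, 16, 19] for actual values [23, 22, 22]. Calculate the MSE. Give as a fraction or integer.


MSE = (1/3) * ((23-23)^2=0 + (22-16)^2=36 + (22-19)^2=9). Sum = 45. MSE = 15.

15


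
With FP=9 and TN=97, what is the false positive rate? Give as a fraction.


FPR = FP / (FP + TN) = 9 / 106 = 9/106.

9/106


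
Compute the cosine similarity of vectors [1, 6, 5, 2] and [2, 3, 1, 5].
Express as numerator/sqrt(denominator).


dot = 35. |a|^2 = 66, |b|^2 = 39. cos = 35/sqrt(2574).

35/sqrt(2574)


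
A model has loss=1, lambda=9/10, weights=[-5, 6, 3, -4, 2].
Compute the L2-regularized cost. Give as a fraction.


L2 sq norm = sum(w^2) = 90. J = 1 + 9/10 * 90 = 82.

82


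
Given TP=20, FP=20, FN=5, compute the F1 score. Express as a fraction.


Precision = 20/40 = 1/2. Recall = 20/25 = 4/5. F1 = 2*P*R/(P+R) = 8/13.

8/13


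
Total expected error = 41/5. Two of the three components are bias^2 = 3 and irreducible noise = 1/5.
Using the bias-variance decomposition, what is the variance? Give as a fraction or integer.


Total error = bias^2 + variance + irreducible noise. So variance = 41/5 - 3 - 1/5 = 5.

5


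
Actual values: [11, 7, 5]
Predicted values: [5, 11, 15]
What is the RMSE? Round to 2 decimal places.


MSE = 50.6667. RMSE = sqrt(50.6667) = 7.12.

7.12


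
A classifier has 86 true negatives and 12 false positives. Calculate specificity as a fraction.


Specificity = TN / (TN + FP) = 86 / 98 = 43/49.

43/49


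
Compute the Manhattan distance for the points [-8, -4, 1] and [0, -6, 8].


d = sum of absolute differences: |-8-0|=8 + |-4--6|=2 + |1-8|=7 = 17.

17


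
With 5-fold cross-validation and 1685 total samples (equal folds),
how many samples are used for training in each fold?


Each validation fold has 1685/5 = 337 samples. Training set = 1685 - 337 = 1348.

1348


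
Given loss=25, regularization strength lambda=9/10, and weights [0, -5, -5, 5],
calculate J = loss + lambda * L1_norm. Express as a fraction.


L1 norm = sum(|w|) = 15. J = 25 + 9/10 * 15 = 77/2.

77/2


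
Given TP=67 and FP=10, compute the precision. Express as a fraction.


Precision = TP / (TP + FP) = 67 / 77 = 67/77.

67/77


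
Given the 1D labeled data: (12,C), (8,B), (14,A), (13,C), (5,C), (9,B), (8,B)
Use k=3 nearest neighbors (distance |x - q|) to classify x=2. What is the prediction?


Distances: |12-2|=10, |8-2|=6, |14-2|=12, |13-2|=11, |5-2|=3, |9-2|=7, |8-2|=6. 3 nearest: (5,C), (8,B), (8,B). Counts: {'C': 1, 'B': 2}. Majority class: B.

B


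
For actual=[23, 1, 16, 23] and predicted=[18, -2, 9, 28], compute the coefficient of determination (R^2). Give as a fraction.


Mean(y) = 63/4. SS_res = 108. SS_tot = 1291/4. R^2 = 1 - 108/(1291/4) = 859/1291.

859/1291


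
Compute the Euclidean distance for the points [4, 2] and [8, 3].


d = sqrt(sum of squared differences). (4-8)^2=16, (2-3)^2=1. Sum = 17.

sqrt(17)


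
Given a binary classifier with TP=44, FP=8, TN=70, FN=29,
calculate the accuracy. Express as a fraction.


Accuracy = (TP + TN) / (TP + TN + FP + FN) = (44 + 70) / 151 = 114/151.

114/151


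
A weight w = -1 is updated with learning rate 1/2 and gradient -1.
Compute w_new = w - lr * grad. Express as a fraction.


w_new = -1 - 1/2 * -1 = -1 - -1/2 = -1/2.

-1/2


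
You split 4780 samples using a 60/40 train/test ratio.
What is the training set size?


Test set = 4780 * 40% = 1912. Training set = 4780 - 1912 = 2868.

2868


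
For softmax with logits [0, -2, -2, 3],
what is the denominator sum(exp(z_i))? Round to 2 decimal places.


Denom = e^0=1.0000 + e^-2=0.1353 + e^-2=0.1353 + e^3=20.0855. Sum = 21.3561, which rounds to 21.36.

21.36


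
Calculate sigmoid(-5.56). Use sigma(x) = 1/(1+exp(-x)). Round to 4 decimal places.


sigma(-5.56) = 1/(1+e^(5.56)) = 1/(1+259.822836) = 1/260.822836 = 0.0038.

0.0038


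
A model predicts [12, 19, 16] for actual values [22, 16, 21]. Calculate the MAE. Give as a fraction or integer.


MAE = (1/3) * (|22-12|=10 + |16-19|=3 + |21-16|=5). Sum = 18. MAE = 6.

6


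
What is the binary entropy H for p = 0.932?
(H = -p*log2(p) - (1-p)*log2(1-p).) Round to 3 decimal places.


H = -0.932*log2(0.932) - 0.068*log2(0.068) = 0.358.

0.358


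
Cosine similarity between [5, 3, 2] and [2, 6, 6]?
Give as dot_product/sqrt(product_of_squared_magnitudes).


dot = 40. |a|^2 = 38, |b|^2 = 76. cos = 40/sqrt(2888).

40/sqrt(2888)


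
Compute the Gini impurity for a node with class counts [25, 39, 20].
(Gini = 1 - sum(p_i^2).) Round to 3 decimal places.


Total = 84. Proportions: 25/84, 39/84, 20/84. sum(p_i^2) = 0.3608. Gini = 1 - 0.3608 = 0.6392, which rounds to 0.639.

0.639


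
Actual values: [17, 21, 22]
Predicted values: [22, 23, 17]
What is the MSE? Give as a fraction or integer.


MSE = (1/3) * ((17-22)^2=25 + (21-23)^2=4 + (22-17)^2=25). Sum = 54. MSE = 18.

18


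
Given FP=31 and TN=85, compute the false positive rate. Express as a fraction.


FPR = FP / (FP + TN) = 31 / 116 = 31/116.

31/116


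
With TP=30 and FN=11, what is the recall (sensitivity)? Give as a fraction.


Recall = TP / (TP + FN) = 30 / 41 = 30/41.

30/41


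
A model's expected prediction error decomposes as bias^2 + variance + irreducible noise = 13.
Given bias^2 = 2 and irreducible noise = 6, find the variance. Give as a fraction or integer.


Total error = bias^2 + variance + irreducible noise. So variance = 13 - 2 - 6 = 5.

5


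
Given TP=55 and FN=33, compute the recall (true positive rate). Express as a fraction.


Recall = TP / (TP + FN) = 55 / 88 = 5/8.

5/8


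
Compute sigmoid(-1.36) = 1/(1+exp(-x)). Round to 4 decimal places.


sigma(-1.36) = 1/(1+e^(1.36)) = 1/(1+3.896193) = 1/4.896193 = 0.2042.

0.2042


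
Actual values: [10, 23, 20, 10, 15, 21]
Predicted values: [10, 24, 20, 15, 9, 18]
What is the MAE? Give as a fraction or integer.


MAE = (1/6) * (|10-10|=0 + |23-24|=1 + |20-20|=0 + |10-15|=5 + |15-9|=6 + |21-18|=3). Sum = 15. MAE = 5/2.

5/2


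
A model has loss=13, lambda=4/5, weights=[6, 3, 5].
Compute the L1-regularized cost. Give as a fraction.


L1 norm = sum(|w|) = 14. J = 13 + 4/5 * 14 = 121/5.

121/5


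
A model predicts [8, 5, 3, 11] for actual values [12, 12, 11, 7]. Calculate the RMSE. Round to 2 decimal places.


MSE = 36.2500. RMSE = sqrt(36.2500) = 6.02.

6.02


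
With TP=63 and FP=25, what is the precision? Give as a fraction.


Precision = TP / (TP + FP) = 63 / 88 = 63/88.

63/88


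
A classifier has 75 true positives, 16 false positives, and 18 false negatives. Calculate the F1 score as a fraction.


Precision = 75/91 = 75/91. Recall = 75/93 = 25/31. F1 = 2*P*R/(P+R) = 75/92.

75/92


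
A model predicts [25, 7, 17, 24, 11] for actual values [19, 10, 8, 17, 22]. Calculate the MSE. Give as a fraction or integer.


MSE = (1/5) * ((19-25)^2=36 + (10-7)^2=9 + (8-17)^2=81 + (17-24)^2=49 + (22-11)^2=121). Sum = 296. MSE = 296/5.

296/5


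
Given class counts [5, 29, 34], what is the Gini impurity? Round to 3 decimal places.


Total = 68. Proportions: 5/68, 29/68, 34/68. sum(p_i^2) = 0.4373. Gini = 1 - 0.4373 = 0.5627, which rounds to 0.563.

0.563


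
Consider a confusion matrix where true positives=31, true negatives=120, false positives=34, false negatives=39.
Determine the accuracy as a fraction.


Accuracy = (TP + TN) / (TP + TN + FP + FN) = (31 + 120) / 224 = 151/224.

151/224


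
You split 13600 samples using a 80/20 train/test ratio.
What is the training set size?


Test set = 13600 * 20% = 2720. Training set = 13600 - 2720 = 10880.

10880


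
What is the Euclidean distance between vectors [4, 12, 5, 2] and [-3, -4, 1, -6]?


d = sqrt(sum of squared differences). (4--3)^2=49, (12--4)^2=256, (5-1)^2=16, (2--6)^2=64. Sum = 385.

sqrt(385)


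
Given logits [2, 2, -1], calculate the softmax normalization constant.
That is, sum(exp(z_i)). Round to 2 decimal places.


Denom = e^2=7.3891 + e^2=7.3891 + e^-1=0.3679. Sum = 15.1461, which rounds to 15.15.

15.15


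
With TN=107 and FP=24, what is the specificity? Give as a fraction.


Specificity = TN / (TN + FP) = 107 / 131 = 107/131.

107/131


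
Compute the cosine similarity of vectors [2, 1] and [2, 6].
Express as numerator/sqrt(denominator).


dot = 10. |a|^2 = 5, |b|^2 = 40. cos = 10/sqrt(200).

10/sqrt(200)


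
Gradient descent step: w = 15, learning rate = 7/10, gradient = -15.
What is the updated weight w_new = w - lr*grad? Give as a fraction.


w_new = 15 - 7/10 * -15 = 15 - -21/2 = 51/2.

51/2


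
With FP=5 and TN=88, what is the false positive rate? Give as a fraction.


FPR = FP / (FP + TN) = 5 / 93 = 5/93.

5/93


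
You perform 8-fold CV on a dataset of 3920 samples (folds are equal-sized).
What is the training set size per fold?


Each validation fold has 3920/8 = 490 samples. Training set = 3920 - 490 = 3430.

3430


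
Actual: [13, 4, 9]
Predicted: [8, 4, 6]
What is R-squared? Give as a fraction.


Mean(y) = 26/3. SS_res = 34. SS_tot = 122/3. R^2 = 1 - 34/(122/3) = 10/61.

10/61


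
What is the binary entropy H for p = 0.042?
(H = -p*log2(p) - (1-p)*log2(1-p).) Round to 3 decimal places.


H = -0.042*log2(0.042) - 0.958*log2(0.958) = 0.251.

0.251


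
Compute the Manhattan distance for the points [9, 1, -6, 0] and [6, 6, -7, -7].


d = sum of absolute differences: |9-6|=3 + |1-6|=5 + |-6--7|=1 + |0--7|=7 = 16.

16


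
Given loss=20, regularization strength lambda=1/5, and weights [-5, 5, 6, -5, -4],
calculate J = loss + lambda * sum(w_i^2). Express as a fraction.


L2 sq norm = sum(w^2) = 127. J = 20 + 1/5 * 127 = 227/5.

227/5


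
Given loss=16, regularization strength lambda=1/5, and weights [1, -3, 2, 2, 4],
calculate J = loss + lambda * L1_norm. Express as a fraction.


L1 norm = sum(|w|) = 12. J = 16 + 1/5 * 12 = 92/5.

92/5


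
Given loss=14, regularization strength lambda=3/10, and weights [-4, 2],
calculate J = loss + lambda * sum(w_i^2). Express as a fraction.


L2 sq norm = sum(w^2) = 20. J = 14 + 3/10 * 20 = 20.

20


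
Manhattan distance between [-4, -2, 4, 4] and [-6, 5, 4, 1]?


d = sum of absolute differences: |-4--6|=2 + |-2-5|=7 + |4-4|=0 + |4-1|=3 = 12.

12


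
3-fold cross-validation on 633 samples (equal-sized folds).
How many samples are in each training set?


Each validation fold has 633/3 = 211 samples. Training set = 633 - 211 = 422.

422


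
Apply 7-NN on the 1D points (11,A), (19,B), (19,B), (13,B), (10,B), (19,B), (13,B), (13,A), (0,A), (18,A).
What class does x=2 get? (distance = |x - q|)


Distances: |11-2|=9, |19-2|=17, |19-2|=17, |13-2|=11, |10-2|=8, |19-2|=17, |13-2|=11, |13-2|=11, |0-2|=2, |18-2|=16. 7 nearest: (0,A), (10,B), (11,A), (13,A), (13,B), (13,B), (18,A). Counts: {'A': 4, 'B': 3}. Majority class: A.

A


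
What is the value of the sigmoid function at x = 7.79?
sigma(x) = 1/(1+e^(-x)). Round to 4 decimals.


sigma(7.79) = 1/(1+e^(-7.79)) = 1/(1+0.000414) = 1/1.000414 = 0.9996.

0.9996


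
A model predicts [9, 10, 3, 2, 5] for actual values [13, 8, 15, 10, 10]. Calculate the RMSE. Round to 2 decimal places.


MSE = 50.6000. RMSE = sqrt(50.6000) = 7.11.

7.11


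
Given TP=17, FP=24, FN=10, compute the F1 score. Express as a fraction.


Precision = 17/41 = 17/41. Recall = 17/27 = 17/27. F1 = 2*P*R/(P+R) = 1/2.

1/2


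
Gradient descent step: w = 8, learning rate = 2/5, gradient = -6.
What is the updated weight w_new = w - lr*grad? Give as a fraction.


w_new = 8 - 2/5 * -6 = 8 - -12/5 = 52/5.

52/5


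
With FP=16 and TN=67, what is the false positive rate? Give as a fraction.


FPR = FP / (FP + TN) = 16 / 83 = 16/83.

16/83


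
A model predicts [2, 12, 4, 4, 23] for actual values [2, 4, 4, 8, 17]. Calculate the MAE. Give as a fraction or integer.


MAE = (1/5) * (|2-2|=0 + |4-12|=8 + |4-4|=0 + |8-4|=4 + |17-23|=6). Sum = 18. MAE = 18/5.

18/5


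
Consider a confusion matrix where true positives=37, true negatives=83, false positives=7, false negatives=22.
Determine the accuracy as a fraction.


Accuracy = (TP + TN) / (TP + TN + FP + FN) = (37 + 83) / 149 = 120/149.

120/149


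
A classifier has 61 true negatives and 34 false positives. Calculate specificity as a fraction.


Specificity = TN / (TN + FP) = 61 / 95 = 61/95.

61/95


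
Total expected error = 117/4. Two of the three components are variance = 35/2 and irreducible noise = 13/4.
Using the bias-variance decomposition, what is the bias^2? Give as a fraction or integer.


Total error = bias^2 + variance + irreducible noise. So bias^2 = 117/4 - 35/2 - 13/4 = 17/2.

17/2


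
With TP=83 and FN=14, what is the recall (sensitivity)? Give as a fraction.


Recall = TP / (TP + FN) = 83 / 97 = 83/97.

83/97


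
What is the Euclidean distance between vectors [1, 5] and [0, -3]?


d = sqrt(sum of squared differences). (1-0)^2=1, (5--3)^2=64. Sum = 65.

sqrt(65)


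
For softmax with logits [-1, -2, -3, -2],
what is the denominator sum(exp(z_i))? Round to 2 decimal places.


Denom = e^-1=0.3679 + e^-2=0.1353 + e^-3=0.0498 + e^-2=0.1353. Sum = 0.6883, which rounds to 0.69.

0.69


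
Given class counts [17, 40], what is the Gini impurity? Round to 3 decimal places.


Total = 57. Proportions: 17/57, 40/57. sum(p_i^2) = 0.5814. Gini = 1 - 0.5814 = 0.4186, which rounds to 0.419.

0.419


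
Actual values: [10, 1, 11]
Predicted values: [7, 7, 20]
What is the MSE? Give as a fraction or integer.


MSE = (1/3) * ((10-7)^2=9 + (1-7)^2=36 + (11-20)^2=81). Sum = 126. MSE = 42.

42


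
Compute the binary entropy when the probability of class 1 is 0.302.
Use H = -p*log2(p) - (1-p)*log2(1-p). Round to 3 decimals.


H = -0.302*log2(0.302) - 0.698*log2(0.698) = 0.884.

0.884


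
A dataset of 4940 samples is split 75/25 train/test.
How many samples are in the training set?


Test set = 4940 * 25% = 1235. Training set = 4940 - 1235 = 3705.

3705


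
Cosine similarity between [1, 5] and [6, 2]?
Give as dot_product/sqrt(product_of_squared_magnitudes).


dot = 16. |a|^2 = 26, |b|^2 = 40. cos = 16/sqrt(1040).

16/sqrt(1040)


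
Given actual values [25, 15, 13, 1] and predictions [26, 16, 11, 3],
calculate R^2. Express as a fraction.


Mean(y) = 27/2. SS_res = 10. SS_tot = 291. R^2 = 1 - 10/(291) = 281/291.

281/291


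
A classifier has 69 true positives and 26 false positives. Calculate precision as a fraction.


Precision = TP / (TP + FP) = 69 / 95 = 69/95.

69/95


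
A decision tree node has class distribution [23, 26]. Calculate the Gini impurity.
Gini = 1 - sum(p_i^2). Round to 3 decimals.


Total = 49. Proportions: 23/49, 26/49. sum(p_i^2) = 0.5019. Gini = 1 - 0.5019 = 0.4981, which rounds to 0.498.

0.498


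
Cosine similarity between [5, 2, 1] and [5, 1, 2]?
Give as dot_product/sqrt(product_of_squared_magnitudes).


dot = 29. |a|^2 = 30, |b|^2 = 30. cos = 29/sqrt(900).

29/sqrt(900)


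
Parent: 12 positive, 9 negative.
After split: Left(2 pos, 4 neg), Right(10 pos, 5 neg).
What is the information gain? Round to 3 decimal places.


H(parent) = 0.9852. H(left) = 0.9183, H(right) = 0.9183. Weighted = (6/21)*0.9183 + (15/21)*0.9183 = 0.9183. IG = 0.9852 - 0.9183 = 0.0669, which rounds to 0.067.

0.067


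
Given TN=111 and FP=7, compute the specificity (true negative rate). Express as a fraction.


Specificity = TN / (TN + FP) = 111 / 118 = 111/118.

111/118


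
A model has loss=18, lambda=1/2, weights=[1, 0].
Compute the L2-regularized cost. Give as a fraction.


L2 sq norm = sum(w^2) = 1. J = 18 + 1/2 * 1 = 37/2.

37/2


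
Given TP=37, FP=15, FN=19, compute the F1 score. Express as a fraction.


Precision = 37/52 = 37/52. Recall = 37/56 = 37/56. F1 = 2*P*R/(P+R) = 37/54.

37/54


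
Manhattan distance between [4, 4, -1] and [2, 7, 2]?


d = sum of absolute differences: |4-2|=2 + |4-7|=3 + |-1-2|=3 = 8.

8


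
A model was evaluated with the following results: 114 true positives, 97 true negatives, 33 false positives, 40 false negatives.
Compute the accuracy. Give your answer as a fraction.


Accuracy = (TP + TN) / (TP + TN + FP + FN) = (114 + 97) / 284 = 211/284.

211/284


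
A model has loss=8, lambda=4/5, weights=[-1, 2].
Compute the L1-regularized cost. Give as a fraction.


L1 norm = sum(|w|) = 3. J = 8 + 4/5 * 3 = 52/5.

52/5


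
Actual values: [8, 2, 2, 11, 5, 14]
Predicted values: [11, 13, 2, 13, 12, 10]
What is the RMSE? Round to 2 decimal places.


MSE = 33.1667. RMSE = sqrt(33.1667) = 5.76.

5.76


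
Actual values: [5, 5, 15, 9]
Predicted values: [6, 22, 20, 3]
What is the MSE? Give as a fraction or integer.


MSE = (1/4) * ((5-6)^2=1 + (5-22)^2=289 + (15-20)^2=25 + (9-3)^2=36). Sum = 351. MSE = 351/4.

351/4


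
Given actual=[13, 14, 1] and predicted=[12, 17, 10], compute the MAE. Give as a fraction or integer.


MAE = (1/3) * (|13-12|=1 + |14-17|=3 + |1-10|=9). Sum = 13. MAE = 13/3.

13/3


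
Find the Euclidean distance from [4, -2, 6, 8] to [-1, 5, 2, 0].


d = sqrt(sum of squared differences). (4--1)^2=25, (-2-5)^2=49, (6-2)^2=16, (8-0)^2=64. Sum = 154.

sqrt(154)


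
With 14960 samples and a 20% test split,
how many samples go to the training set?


Test set = 14960 * 20% = 2992. Training set = 14960 - 2992 = 11968.

11968


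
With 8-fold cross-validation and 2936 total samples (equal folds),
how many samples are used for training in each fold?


Each validation fold has 2936/8 = 367 samples. Training set = 2936 - 367 = 2569.

2569


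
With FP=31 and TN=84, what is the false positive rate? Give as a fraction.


FPR = FP / (FP + TN) = 31 / 115 = 31/115.

31/115


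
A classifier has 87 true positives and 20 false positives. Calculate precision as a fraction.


Precision = TP / (TP + FP) = 87 / 107 = 87/107.

87/107


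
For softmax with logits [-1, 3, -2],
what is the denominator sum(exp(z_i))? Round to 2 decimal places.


Denom = e^-1=0.3679 + e^3=20.0855 + e^-2=0.1353. Sum = 20.5887, which rounds to 20.59.

20.59


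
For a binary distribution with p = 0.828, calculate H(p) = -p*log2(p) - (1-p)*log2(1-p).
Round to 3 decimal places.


H = -0.828*log2(0.828) - 0.172*log2(0.172) = 0.662.

0.662


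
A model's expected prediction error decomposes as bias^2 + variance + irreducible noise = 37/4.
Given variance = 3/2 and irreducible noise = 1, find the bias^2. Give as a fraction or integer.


Total error = bias^2 + variance + irreducible noise. So bias^2 = 37/4 - 3/2 - 1 = 27/4.

27/4


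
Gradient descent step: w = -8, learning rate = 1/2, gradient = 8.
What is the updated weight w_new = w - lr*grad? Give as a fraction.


w_new = -8 - 1/2 * 8 = -8 - 4 = -12.

-12


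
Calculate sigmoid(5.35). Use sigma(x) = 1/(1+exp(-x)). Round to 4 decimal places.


sigma(5.35) = 1/(1+e^(-5.35)) = 1/(1+0.004748) = 1/1.004748 = 0.9953.

0.9953


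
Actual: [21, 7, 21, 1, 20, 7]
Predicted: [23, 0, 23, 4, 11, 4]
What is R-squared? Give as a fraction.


Mean(y) = 77/6. SS_res = 156. SS_tot = 2357/6. R^2 = 1 - 156/(2357/6) = 1421/2357.

1421/2357


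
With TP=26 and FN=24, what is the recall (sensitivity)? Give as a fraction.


Recall = TP / (TP + FN) = 26 / 50 = 13/25.

13/25


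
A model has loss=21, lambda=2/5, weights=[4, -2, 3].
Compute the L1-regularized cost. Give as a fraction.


L1 norm = sum(|w|) = 9. J = 21 + 2/5 * 9 = 123/5.

123/5


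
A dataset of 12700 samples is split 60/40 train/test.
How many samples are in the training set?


Test set = 12700 * 40% = 5080. Training set = 12700 - 5080 = 7620.

7620


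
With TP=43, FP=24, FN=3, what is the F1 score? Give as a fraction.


Precision = 43/67 = 43/67. Recall = 43/46 = 43/46. F1 = 2*P*R/(P+R) = 86/113.

86/113


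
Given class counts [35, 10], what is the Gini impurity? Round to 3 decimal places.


Total = 45. Proportions: 35/45, 10/45. sum(p_i^2) = 0.6543. Gini = 1 - 0.6543 = 0.3457, which rounds to 0.346.

0.346


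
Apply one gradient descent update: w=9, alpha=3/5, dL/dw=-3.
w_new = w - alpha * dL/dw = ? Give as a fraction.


w_new = 9 - 3/5 * -3 = 9 - -9/5 = 54/5.

54/5


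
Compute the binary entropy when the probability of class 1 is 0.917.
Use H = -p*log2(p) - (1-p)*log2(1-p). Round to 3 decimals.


H = -0.917*log2(0.917) - 0.083*log2(0.083) = 0.413.

0.413


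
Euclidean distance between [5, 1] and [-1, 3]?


d = sqrt(sum of squared differences). (5--1)^2=36, (1-3)^2=4. Sum = 40.

sqrt(40)


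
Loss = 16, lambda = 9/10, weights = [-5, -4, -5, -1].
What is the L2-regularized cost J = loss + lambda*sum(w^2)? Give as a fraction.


L2 sq norm = sum(w^2) = 67. J = 16 + 9/10 * 67 = 763/10.

763/10


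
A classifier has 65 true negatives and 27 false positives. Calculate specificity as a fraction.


Specificity = TN / (TN + FP) = 65 / 92 = 65/92.

65/92


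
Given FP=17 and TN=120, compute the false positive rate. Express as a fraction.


FPR = FP / (FP + TN) = 17 / 137 = 17/137.

17/137


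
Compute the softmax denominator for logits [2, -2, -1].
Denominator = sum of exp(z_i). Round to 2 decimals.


Denom = e^2=7.3891 + e^-2=0.1353 + e^-1=0.3679. Sum = 7.8923, which rounds to 7.89.

7.89


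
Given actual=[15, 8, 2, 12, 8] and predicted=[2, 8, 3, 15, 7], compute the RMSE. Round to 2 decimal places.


MSE = 36.0000. RMSE = sqrt(36.0000) = 6.00.

6.00


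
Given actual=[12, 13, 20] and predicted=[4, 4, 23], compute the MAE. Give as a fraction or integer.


MAE = (1/3) * (|12-4|=8 + |13-4|=9 + |20-23|=3). Sum = 20. MAE = 20/3.

20/3


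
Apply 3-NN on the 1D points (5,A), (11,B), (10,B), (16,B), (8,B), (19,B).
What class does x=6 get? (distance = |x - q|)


Distances: |5-6|=1, |11-6|=5, |10-6|=4, |16-6|=10, |8-6|=2, |19-6|=13. 3 nearest: (5,A), (8,B), (10,B). Counts: {'A': 1, 'B': 2}. Majority class: B.

B


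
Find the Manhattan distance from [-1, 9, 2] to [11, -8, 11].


d = sum of absolute differences: |-1-11|=12 + |9--8|=17 + |2-11|=9 = 38.

38


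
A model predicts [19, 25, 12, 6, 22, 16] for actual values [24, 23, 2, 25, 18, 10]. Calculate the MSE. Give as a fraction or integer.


MSE = (1/6) * ((24-19)^2=25 + (23-25)^2=4 + (2-12)^2=100 + (25-6)^2=361 + (18-22)^2=16 + (10-16)^2=36). Sum = 542. MSE = 271/3.

271/3


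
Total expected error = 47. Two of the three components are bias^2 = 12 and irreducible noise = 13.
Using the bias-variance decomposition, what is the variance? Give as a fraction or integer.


Total error = bias^2 + variance + irreducible noise. So variance = 47 - 12 - 13 = 22.

22


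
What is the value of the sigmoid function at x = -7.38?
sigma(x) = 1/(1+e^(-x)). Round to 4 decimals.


sigma(-7.38) = 1/(1+e^(7.38)) = 1/(1+1603.589768) = 1/1604.589768 = 0.0006.

0.0006


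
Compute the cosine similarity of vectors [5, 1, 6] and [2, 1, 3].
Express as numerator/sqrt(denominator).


dot = 29. |a|^2 = 62, |b|^2 = 14. cos = 29/sqrt(868).

29/sqrt(868)


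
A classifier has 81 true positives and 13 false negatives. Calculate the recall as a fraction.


Recall = TP / (TP + FN) = 81 / 94 = 81/94.

81/94


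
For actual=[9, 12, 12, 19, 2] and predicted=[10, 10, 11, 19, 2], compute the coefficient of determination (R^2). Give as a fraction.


Mean(y) = 54/5. SS_res = 6. SS_tot = 754/5. R^2 = 1 - 6/(754/5) = 362/377.

362/377


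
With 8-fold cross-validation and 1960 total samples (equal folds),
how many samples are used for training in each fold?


Each validation fold has 1960/8 = 245 samples. Training set = 1960 - 245 = 1715.

1715


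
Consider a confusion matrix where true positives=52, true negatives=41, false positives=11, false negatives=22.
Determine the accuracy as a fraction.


Accuracy = (TP + TN) / (TP + TN + FP + FN) = (52 + 41) / 126 = 31/42.

31/42


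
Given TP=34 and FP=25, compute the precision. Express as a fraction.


Precision = TP / (TP + FP) = 34 / 59 = 34/59.

34/59


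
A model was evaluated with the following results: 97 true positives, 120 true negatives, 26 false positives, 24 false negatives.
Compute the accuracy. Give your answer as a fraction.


Accuracy = (TP + TN) / (TP + TN + FP + FN) = (97 + 120) / 267 = 217/267.

217/267


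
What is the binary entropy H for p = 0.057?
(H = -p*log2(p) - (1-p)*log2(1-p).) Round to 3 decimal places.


H = -0.057*log2(0.057) - 0.943*log2(0.943) = 0.315.

0.315


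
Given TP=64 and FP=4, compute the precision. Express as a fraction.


Precision = TP / (TP + FP) = 64 / 68 = 16/17.

16/17


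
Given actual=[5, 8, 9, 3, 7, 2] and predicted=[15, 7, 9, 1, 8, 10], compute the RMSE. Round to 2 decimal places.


MSE = 28.3333. RMSE = sqrt(28.3333) = 5.32.

5.32


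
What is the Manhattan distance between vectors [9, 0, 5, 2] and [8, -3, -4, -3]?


d = sum of absolute differences: |9-8|=1 + |0--3|=3 + |5--4|=9 + |2--3|=5 = 18.

18


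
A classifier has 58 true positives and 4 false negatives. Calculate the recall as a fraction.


Recall = TP / (TP + FN) = 58 / 62 = 29/31.

29/31


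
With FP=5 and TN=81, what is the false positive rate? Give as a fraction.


FPR = FP / (FP + TN) = 5 / 86 = 5/86.

5/86


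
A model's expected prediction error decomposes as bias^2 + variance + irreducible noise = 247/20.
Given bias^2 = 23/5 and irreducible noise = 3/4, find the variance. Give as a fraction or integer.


Total error = bias^2 + variance + irreducible noise. So variance = 247/20 - 23/5 - 3/4 = 7.

7


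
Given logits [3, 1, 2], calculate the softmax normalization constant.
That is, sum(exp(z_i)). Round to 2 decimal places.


Denom = e^3=20.0855 + e^1=2.7183 + e^2=7.3891. Sum = 30.1929, which rounds to 30.19.

30.19


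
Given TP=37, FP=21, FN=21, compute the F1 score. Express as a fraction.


Precision = 37/58 = 37/58. Recall = 37/58 = 37/58. F1 = 2*P*R/(P+R) = 37/58.

37/58


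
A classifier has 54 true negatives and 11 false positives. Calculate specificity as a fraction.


Specificity = TN / (TN + FP) = 54 / 65 = 54/65.

54/65


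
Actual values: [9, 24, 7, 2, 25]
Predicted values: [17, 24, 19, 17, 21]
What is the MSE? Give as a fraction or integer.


MSE = (1/5) * ((9-17)^2=64 + (24-24)^2=0 + (7-19)^2=144 + (2-17)^2=225 + (25-21)^2=16). Sum = 449. MSE = 449/5.

449/5


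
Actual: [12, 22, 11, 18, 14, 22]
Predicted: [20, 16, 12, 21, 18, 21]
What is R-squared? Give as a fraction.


Mean(y) = 33/2. SS_res = 127. SS_tot = 239/2. R^2 = 1 - 127/(239/2) = -15/239.

-15/239


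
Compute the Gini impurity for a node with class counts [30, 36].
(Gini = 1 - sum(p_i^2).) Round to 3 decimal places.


Total = 66. Proportions: 30/66, 36/66. sum(p_i^2) = 0.5041. Gini = 1 - 0.5041 = 0.4959, which rounds to 0.496.

0.496


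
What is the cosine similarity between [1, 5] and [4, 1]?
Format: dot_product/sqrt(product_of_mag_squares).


dot = 9. |a|^2 = 26, |b|^2 = 17. cos = 9/sqrt(442).

9/sqrt(442)


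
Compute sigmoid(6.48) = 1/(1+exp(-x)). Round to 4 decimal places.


sigma(6.48) = 1/(1+e^(-6.48)) = 1/(1+0.001534) = 1/1.001534 = 0.9985.

0.9985


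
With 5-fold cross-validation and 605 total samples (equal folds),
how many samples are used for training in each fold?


Each validation fold has 605/5 = 121 samples. Training set = 605 - 121 = 484.

484


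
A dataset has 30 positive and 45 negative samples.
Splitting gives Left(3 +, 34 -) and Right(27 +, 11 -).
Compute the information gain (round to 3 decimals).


H(parent) = 0.9710. H(left) = 0.4060, H(right) = 0.8680. Weighted = (37/75)*0.4060 + (38/75)*0.8680 = 0.6401. IG = 0.9710 - 0.6401 = 0.3309, which rounds to 0.331.

0.331


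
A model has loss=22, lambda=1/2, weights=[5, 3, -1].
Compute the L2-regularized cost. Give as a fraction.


L2 sq norm = sum(w^2) = 35. J = 22 + 1/2 * 35 = 79/2.

79/2


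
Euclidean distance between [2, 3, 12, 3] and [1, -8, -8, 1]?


d = sqrt(sum of squared differences). (2-1)^2=1, (3--8)^2=121, (12--8)^2=400, (3-1)^2=4. Sum = 526.

sqrt(526)


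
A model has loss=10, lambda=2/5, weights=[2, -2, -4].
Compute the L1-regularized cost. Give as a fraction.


L1 norm = sum(|w|) = 8. J = 10 + 2/5 * 8 = 66/5.

66/5


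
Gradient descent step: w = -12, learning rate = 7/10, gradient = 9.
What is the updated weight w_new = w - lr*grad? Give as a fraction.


w_new = -12 - 7/10 * 9 = -12 - 63/10 = -183/10.

-183/10


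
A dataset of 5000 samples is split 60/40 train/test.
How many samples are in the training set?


Test set = 5000 * 40% = 2000. Training set = 5000 - 2000 = 3000.

3000


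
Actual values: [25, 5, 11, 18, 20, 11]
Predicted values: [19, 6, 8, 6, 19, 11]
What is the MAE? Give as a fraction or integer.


MAE = (1/6) * (|25-19|=6 + |5-6|=1 + |11-8|=3 + |18-6|=12 + |20-19|=1 + |11-11|=0). Sum = 23. MAE = 23/6.

23/6


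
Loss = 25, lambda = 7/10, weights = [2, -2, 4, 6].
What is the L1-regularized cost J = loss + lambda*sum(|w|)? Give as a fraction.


L1 norm = sum(|w|) = 14. J = 25 + 7/10 * 14 = 174/5.

174/5


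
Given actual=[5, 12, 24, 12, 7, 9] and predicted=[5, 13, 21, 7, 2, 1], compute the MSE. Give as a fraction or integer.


MSE = (1/6) * ((5-5)^2=0 + (12-13)^2=1 + (24-21)^2=9 + (12-7)^2=25 + (7-2)^2=25 + (9-1)^2=64). Sum = 124. MSE = 62/3.

62/3


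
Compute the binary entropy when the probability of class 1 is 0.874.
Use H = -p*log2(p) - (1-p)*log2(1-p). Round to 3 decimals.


H = -0.874*log2(0.874) - 0.126*log2(0.126) = 0.546.

0.546


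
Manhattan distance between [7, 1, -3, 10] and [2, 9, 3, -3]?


d = sum of absolute differences: |7-2|=5 + |1-9|=8 + |-3-3|=6 + |10--3|=13 = 32.

32


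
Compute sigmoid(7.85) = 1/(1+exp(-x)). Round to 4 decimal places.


sigma(7.85) = 1/(1+e^(-7.85)) = 1/(1+0.000390) = 1/1.000390 = 0.9996.

0.9996


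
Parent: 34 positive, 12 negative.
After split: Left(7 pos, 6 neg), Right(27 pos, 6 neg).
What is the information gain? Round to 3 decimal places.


H(parent) = 0.8281. H(left) = 0.9957, H(right) = 0.6840. Weighted = (13/46)*0.9957 + (33/46)*0.6840 = 0.7721. IG = 0.8281 - 0.7721 = 0.0560, which rounds to 0.056.

0.056


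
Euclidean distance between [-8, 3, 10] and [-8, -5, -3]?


d = sqrt(sum of squared differences). (-8--8)^2=0, (3--5)^2=64, (10--3)^2=169. Sum = 233.

sqrt(233)


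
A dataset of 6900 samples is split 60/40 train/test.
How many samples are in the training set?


Test set = 6900 * 40% = 2760. Training set = 6900 - 2760 = 4140.

4140


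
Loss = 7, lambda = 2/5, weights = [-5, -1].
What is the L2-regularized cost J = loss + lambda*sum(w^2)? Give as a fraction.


L2 sq norm = sum(w^2) = 26. J = 7 + 2/5 * 26 = 87/5.

87/5


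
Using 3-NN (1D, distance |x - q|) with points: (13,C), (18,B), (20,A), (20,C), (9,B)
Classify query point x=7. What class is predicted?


Distances: |13-7|=6, |18-7|=11, |20-7|=13, |20-7|=13, |9-7|=2. 3 nearest: (9,B), (13,C), (18,B). Counts: {'B': 2, 'C': 1}. Majority class: B.

B


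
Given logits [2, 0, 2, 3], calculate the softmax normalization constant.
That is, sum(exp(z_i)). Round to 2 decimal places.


Denom = e^2=7.3891 + e^0=1.0000 + e^2=7.3891 + e^3=20.0855. Sum = 35.8637, which rounds to 35.86.

35.86


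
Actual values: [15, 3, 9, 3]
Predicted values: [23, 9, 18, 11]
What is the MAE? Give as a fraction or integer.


MAE = (1/4) * (|15-23|=8 + |3-9|=6 + |9-18|=9 + |3-11|=8). Sum = 31. MAE = 31/4.

31/4


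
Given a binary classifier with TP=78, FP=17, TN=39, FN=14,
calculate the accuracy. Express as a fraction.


Accuracy = (TP + TN) / (TP + TN + FP + FN) = (78 + 39) / 148 = 117/148.

117/148


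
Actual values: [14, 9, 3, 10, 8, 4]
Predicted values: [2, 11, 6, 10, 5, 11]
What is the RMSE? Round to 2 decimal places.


MSE = 35.8333. RMSE = sqrt(35.8333) = 5.99.

5.99


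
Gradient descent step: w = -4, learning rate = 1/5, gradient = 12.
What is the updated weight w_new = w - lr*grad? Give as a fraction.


w_new = -4 - 1/5 * 12 = -4 - 12/5 = -32/5.

-32/5


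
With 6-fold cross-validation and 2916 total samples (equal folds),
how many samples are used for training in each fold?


Each validation fold has 2916/6 = 486 samples. Training set = 2916 - 486 = 2430.

2430


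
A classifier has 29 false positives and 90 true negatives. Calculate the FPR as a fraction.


FPR = FP / (FP + TN) = 29 / 119 = 29/119.

29/119


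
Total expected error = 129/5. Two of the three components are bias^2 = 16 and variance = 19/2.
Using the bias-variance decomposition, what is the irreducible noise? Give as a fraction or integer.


Total error = bias^2 + variance + irreducible noise. So irreducible noise = 129/5 - 16 - 19/2 = 3/10.

3/10


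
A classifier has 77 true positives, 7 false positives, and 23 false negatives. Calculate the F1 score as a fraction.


Precision = 77/84 = 11/12. Recall = 77/100 = 77/100. F1 = 2*P*R/(P+R) = 77/92.

77/92


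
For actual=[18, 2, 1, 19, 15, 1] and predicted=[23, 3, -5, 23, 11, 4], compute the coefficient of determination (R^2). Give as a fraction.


Mean(y) = 28/3. SS_res = 103. SS_tot = 1180/3. R^2 = 1 - 103/(1180/3) = 871/1180.

871/1180


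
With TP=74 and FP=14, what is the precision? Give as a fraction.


Precision = TP / (TP + FP) = 74 / 88 = 37/44.

37/44


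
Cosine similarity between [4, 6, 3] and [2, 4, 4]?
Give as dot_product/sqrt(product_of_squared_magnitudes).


dot = 44. |a|^2 = 61, |b|^2 = 36. cos = 44/sqrt(2196).

44/sqrt(2196)


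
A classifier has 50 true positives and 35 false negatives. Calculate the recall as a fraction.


Recall = TP / (TP + FN) = 50 / 85 = 10/17.

10/17


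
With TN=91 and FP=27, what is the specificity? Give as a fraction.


Specificity = TN / (TN + FP) = 91 / 118 = 91/118.

91/118


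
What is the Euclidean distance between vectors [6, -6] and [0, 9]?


d = sqrt(sum of squared differences). (6-0)^2=36, (-6-9)^2=225. Sum = 261.

sqrt(261)


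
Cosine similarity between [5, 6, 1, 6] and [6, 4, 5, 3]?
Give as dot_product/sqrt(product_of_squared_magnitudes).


dot = 77. |a|^2 = 98, |b|^2 = 86. cos = 77/sqrt(8428).

77/sqrt(8428)


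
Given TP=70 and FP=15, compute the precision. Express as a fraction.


Precision = TP / (TP + FP) = 70 / 85 = 14/17.

14/17


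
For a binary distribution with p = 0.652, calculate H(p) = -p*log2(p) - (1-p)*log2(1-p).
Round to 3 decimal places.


H = -0.652*log2(0.652) - 0.348*log2(0.348) = 0.932.

0.932


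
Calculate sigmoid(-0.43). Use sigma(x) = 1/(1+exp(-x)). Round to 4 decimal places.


sigma(-0.43) = 1/(1+e^(0.43)) = 1/(1+1.537258) = 1/2.537258 = 0.3941.

0.3941


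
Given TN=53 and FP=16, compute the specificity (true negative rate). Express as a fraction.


Specificity = TN / (TN + FP) = 53 / 69 = 53/69.

53/69


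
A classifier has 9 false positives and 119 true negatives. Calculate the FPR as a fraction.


FPR = FP / (FP + TN) = 9 / 128 = 9/128.

9/128


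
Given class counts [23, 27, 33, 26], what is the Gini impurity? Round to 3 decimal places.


Total = 109. Proportions: 23/109, 27/109, 33/109, 26/109. sum(p_i^2) = 0.2544. Gini = 1 - 0.2544 = 0.7456, which rounds to 0.746.

0.746


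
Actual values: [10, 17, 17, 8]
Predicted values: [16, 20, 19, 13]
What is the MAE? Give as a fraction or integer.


MAE = (1/4) * (|10-16|=6 + |17-20|=3 + |17-19|=2 + |8-13|=5). Sum = 16. MAE = 4.

4


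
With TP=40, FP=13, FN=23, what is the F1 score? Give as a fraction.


Precision = 40/53 = 40/53. Recall = 40/63 = 40/63. F1 = 2*P*R/(P+R) = 20/29.

20/29


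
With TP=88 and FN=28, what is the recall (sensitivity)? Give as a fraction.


Recall = TP / (TP + FN) = 88 / 116 = 22/29.

22/29


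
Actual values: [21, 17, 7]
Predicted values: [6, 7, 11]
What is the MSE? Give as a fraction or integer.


MSE = (1/3) * ((21-6)^2=225 + (17-7)^2=100 + (7-11)^2=16). Sum = 341. MSE = 341/3.

341/3


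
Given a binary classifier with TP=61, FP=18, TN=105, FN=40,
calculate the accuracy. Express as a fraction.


Accuracy = (TP + TN) / (TP + TN + FP + FN) = (61 + 105) / 224 = 83/112.

83/112


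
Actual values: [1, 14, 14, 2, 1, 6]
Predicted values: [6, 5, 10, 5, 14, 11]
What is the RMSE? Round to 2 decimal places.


MSE = 54.1667. RMSE = sqrt(54.1667) = 7.36.

7.36


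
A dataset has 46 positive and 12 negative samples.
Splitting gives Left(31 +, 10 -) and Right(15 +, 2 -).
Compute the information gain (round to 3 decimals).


H(parent) = 0.7355. H(left) = 0.8015, H(right) = 0.5226. Weighted = (41/58)*0.8015 + (17/58)*0.5226 = 0.7198. IG = 0.7355 - 0.7198 = 0.0157, which rounds to 0.016.

0.016


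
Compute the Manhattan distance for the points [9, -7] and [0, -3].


d = sum of absolute differences: |9-0|=9 + |-7--3|=4 = 13.

13


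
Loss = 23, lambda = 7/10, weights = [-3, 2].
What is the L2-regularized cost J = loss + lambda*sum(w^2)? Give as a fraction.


L2 sq norm = sum(w^2) = 13. J = 23 + 7/10 * 13 = 321/10.

321/10


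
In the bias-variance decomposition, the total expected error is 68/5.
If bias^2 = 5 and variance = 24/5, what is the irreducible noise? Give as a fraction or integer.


Total error = bias^2 + variance + irreducible noise. So irreducible noise = 68/5 - 5 - 24/5 = 19/5.

19/5


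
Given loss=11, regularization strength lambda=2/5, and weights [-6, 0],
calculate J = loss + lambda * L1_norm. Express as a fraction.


L1 norm = sum(|w|) = 6. J = 11 + 2/5 * 6 = 67/5.

67/5


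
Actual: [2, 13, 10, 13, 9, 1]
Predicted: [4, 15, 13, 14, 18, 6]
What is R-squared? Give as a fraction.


Mean(y) = 8. SS_res = 124. SS_tot = 140. R^2 = 1 - 124/(140) = 4/35.

4/35
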